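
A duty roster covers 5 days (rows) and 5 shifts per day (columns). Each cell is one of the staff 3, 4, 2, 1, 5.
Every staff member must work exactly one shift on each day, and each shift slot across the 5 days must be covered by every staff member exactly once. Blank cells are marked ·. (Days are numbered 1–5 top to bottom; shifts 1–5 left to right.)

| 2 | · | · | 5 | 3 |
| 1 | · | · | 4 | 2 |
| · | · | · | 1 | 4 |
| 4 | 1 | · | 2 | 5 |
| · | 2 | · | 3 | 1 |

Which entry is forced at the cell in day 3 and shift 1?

3

Day 1, shift 2: day 1 has {3, 2, 5} and shift 2 has {2, 1}, leaving only 4.
Day 1, shift 3: day 1 has {3, 4, 2, 5} and shift 3 has {}, leaving only 1.
Day 4, shift 3: day 4 has {4, 2, 1, 5} and shift 3 has {1}, leaving only 3.
Day 2, shift 3: day 2 has {4, 2, 1} and shift 3 has {3, 1}, leaving only 5.
Day 2, shift 2: day 2 has {4, 2, 1, 5} and shift 2 has {4, 2, 1}, leaving only 3.
Day 3, shift 2: day 3 has {4, 1} and shift 2 has {3, 4, 2, 1}, leaving only 5.
Day 3 already has {4, 1, 5} and shift 1 already has {4, 2, 1}, so day 3, shift 1 must be 3.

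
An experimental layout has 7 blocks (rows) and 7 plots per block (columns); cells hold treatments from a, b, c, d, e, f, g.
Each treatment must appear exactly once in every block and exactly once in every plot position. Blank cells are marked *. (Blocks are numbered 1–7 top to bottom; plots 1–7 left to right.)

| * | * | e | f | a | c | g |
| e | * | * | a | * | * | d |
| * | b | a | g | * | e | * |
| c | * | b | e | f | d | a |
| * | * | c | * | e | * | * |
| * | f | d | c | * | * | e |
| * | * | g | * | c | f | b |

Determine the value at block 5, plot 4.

b

Block 1, plot 2: block 1 has {a, c, e, f, g} and plot 2 has {b, f}, leaving only d.
Block 1, plot 1: block 1 has {a, c, d, e, f, g} and plot 1 has {c, e}, leaving only b.
Block 2, plot 3: block 2 has {a, d, e} and plot 3 has {a, b, c, d, e, g}, leaving only f.
Block 3, plot 5: block 3 has {a, b, e, g} and plot 5 has {a, c, e, f}, leaving only d.
Block 3, plot 1: block 3 has {a, b, d, e, g} and plot 1 has {b, c, e}, leaving only f.
Block 3, plot 7: block 3 has {a, b, d, e, f, g} and plot 7 has {a, b, d, e, g}, leaving only c.
Block 4, plot 2: block 4 has {a, b, c, d, e, f} and plot 2 has {b, d, f}, leaving only g.
Block 2, plot 2: block 2 has {a, d, e, f} and plot 2 has {b, d, f, g}, leaving only c.
Block 5, plot 2: block 5 has {c, e} and plot 2 has {b, c, d, f, g}, leaving only a.
Block 5, plot 7: block 5 has {a, c, e} and plot 7 has {a, b, c, d, e, g}, leaving only f.
Block 7, plot 2: block 7 has {b, c, f, g} and plot 2 has {a, b, c, d, f, g}, leaving only e.
Block 7, plot 4: block 7 has {b, c, e, f, g} and plot 4 has {a, c, e, f, g}, leaving only d.
Block 5 already has {a, c, e, f} and plot 4 already has {a, c, d, e, f, g}, so block 5, plot 4 must be b.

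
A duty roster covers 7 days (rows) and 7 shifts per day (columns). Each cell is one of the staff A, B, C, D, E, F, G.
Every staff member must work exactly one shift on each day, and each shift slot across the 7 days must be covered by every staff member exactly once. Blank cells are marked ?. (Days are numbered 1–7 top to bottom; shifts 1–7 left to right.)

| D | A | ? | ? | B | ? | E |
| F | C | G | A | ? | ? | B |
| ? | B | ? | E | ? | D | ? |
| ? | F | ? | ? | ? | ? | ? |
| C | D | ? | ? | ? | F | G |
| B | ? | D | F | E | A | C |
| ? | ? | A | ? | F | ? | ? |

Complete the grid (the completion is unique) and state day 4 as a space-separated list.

Day 2, shift 5: day 2 has {A, B, C, F, G} and shift 5 has {B, E, F}, leaving only D.
Day 2, shift 6: day 2 has {A, B, C, D, F, G} and shift 6 has {A, D, F}, leaving only E.
Day 5, shift 4: day 5 has {C, D, F, G} and shift 4 has {A, E, F}, leaving only B.
Day 5, shift 3: day 5 has {B, C, D, F, G} and shift 3 has {A, D, G}, leaving only E.
Day 5, shift 5: day 5 has {B, C, D, E, F, G} and shift 5 has {B, D, E, F}, leaving only A.
Day 6, shift 2: day 6 has {A, B, C, D, E, F} and shift 2 has {A, B, C, D, F}, leaving only G.
Day 7, shift 2: day 7 has {A, F} and shift 2 has {A, B, C, D, F, G}, leaving only E.
Day 7, shift 1: day 7 has {A, E, F} and shift 1 has {B, C, D, F}, leaving only G.
Day 3, shift 1: day 3 has {B, D, E} and shift 1 has {B, C, D, F, G}, leaving only A.
Day 4, shift 1: day 4 has {F} and shift 1 has {A, B, C, D, F, G}, leaving only E.
Day 3, shift 7: day 3 has {A, B, D, E} and shift 7 has {B, C, E, G}, leaving only F.
Day 3, shift 3: day 3 has {A, B, D, E, F} and shift 3 has {A, D, E, G}, leaving only C.
Day 4, shift 3: day 4 has {E, F} and shift 3 has {A, C, D, E, G}, leaving only B.
Day 1, shift 3: day 1 has {A, B, D, E} and shift 3 has {A, B, C, D, E, G}, leaving only F.
Day 3, shift 5: day 3 has {A, B, C, D, E, F} and shift 5 has {A, B, D, E, F}, leaving only G.
Day 4, shift 5: day 4 has {B, E, F} and shift 5 has {A, B, D, E, F, G}, leaving only C.
Day 4, shift 6: day 4 has {B, C, E, F} and shift 6 has {A, D, E, F}, leaving only G.
Day 4, shift 4: day 4 has {B, C, E, F, G} and shift 4 has {A, B, E, F}, leaving only D.
Day 4, shift 7: day 4 has {B, C, D, E, F, G} and shift 7 has {B, C, E, F, G}, leaving only A.
So day 4 reads: E F B D C G A.

E F B D C G A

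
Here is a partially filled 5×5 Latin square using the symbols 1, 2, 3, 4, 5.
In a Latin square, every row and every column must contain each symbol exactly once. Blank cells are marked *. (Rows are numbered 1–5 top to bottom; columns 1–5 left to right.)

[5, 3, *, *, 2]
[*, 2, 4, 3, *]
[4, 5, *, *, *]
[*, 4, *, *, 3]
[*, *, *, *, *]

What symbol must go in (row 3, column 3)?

3

Row 1, column 3: row 1 has {2, 3, 5} and column 3 has {4}, leaving only 1.
Row 1, column 4: row 1 has {1, 2, 3, 5} and column 4 has {3}, leaving only 4.
Row 2, column 1: row 2 has {2, 3, 4} and column 1 has {4, 5}, leaving only 1.
Row 2, column 5: row 2 has {1, 2, 3, 4} and column 5 has {2, 3}, leaving only 5.
Row 3, column 5: row 3 has {4, 5} and column 5 has {2, 3, 5}, leaving only 1.
Row 3, column 4: row 3 has {1, 4, 5} and column 4 has {3, 4}, leaving only 2.
Row 3 already has {1, 2, 4, 5} and column 3 already has {1, 4}, so row 3, column 3 must be 3.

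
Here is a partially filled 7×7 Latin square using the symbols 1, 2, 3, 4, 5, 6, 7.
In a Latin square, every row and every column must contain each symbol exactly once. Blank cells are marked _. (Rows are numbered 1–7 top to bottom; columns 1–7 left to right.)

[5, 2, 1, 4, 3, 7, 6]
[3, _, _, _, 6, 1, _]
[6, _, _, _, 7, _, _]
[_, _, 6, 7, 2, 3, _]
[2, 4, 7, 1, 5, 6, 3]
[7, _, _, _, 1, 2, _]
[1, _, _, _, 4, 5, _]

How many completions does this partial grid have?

14

Row 2, column 2: eliminating its row and column leaves {5, 7}.
Row 2, column 3: eliminating its row and column leaves {2, 4, 5}.
Row 2, column 4: eliminating its row and column leaves {2, 5}.
Row 2, column 7: eliminating its row and column leaves {2, 4, 5, 7}.
Row 3, column 2: eliminating its row and column leaves {1, 3, 5}.
Row 3, column 3: eliminating its row and column leaves {2, 3, 4, 5}.
Row 3, column 4: eliminating its row and column leaves {2, 3, 5}.
Row 3, column 6: eliminating its row and column leaves {4}.
Row 3, column 7: eliminating its row and column leaves {1, 2, 4, 5}.
Row 4, column 1: eliminating its row and column leaves {4}.
Row 4, column 2: eliminating its row and column leaves {1, 5}.
Row 4, column 7: eliminating its row and column leaves {1, 4, 5}.
Row 6, column 2: eliminating its row and column leaves {3, 5, 6}.
Row 6, column 3: eliminating its row and column leaves {3, 4, 5}.
Row 6, column 4: eliminating its row and column leaves {3, 5, 6}.
Row 6, column 7: eliminating its row and column leaves {4, 5}.
Row 7, column 2: eliminating its row and column leaves {3, 6, 7}.
Row 7, column 3: eliminating its row and column leaves {2, 3}.
Row 7, column 4: eliminating its row and column leaves {2, 3, 6}.
Row 7, column 7: eliminating its row and column leaves {2, 7}.
Enumerating the assignments across these blanks that avoid any row or column repeat gives 14 completions.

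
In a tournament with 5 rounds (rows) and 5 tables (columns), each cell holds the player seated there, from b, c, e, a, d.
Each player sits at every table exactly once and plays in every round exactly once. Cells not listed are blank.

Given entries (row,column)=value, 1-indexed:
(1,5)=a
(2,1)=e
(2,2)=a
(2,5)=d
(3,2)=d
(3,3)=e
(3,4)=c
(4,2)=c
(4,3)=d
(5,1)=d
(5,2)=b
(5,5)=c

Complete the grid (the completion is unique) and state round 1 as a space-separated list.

c e b d a

Round 1, table 2: round 1 has {a} and table 2 has {b, c, a, d}, leaving only e.
Round 2, table 4: round 2 has {e, a, d} and table 4 has {c}, leaving only b.
Round 1, table 4: round 1 has {e, a} and table 4 has {b, c}, leaving only d.
Round 2, table 3: round 2 has {b, e, a, d} and table 3 has {e, d}, leaving only c.
Round 1, table 3: round 1 has {e, a, d} and table 3 has {c, e, d}, leaving only b.
Round 1, table 1: round 1 has {b, e, a, d} and table 1 has {e, d}, leaving only c.
So round 1 reads: c e b d a.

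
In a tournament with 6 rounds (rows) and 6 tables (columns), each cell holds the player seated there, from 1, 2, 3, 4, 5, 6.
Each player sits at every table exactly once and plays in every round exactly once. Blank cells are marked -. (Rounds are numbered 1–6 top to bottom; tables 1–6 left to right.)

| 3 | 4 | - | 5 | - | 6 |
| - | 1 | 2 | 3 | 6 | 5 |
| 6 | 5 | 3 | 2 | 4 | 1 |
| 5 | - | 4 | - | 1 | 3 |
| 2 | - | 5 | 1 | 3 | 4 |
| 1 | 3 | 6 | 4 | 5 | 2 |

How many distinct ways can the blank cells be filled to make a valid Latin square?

Round 1, table 3: eliminating its round and table leaves {1}.
Round 1, table 5: eliminating its round and table leaves {2}.
Round 2, table 1: eliminating its round and table leaves {4}.
Round 4, table 2: eliminating its round and table leaves {2, 6}.
Round 4, table 4: eliminating its round and table leaves {6}.
Round 5, table 2: eliminating its round and table leaves {6}.
Only one assignment across all blanks avoids any round or table repeat, giving 1 completion.

1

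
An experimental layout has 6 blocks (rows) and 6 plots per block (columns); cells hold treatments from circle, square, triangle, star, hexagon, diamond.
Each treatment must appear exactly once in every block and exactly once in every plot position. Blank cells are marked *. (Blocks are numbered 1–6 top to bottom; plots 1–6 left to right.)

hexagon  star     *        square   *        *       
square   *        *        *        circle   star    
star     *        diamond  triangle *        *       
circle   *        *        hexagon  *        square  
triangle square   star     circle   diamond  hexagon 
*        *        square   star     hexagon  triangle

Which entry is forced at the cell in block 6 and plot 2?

Block 1, plot 5: block 1 has {square, star, hexagon} and plot 5 has {circle, hexagon, diamond}, leaving only triangle.
Block 1, plot 3: block 1 has {square, triangle, star, hexagon} and plot 3 has {square, star, diamond}, leaving only circle.
Block 1, plot 6: block 1 has {circle, square, triangle, star, hexagon} and plot 6 has {square, triangle, star, hexagon}, leaving only diamond.
Block 2, plot 4: block 2 has {circle, square, star} and plot 4 has {circle, square, triangle, star, hexagon}, leaving only diamond.
Block 3, plot 5: block 3 has {triangle, star, diamond} and plot 5 has {circle, triangle, hexagon, diamond}, leaving only square.
Block 3, plot 6: block 3 has {square, triangle, star, diamond} and plot 6 has {square, triangle, star, hexagon, diamond}, leaving only circle.
Block 3, plot 2: block 3 has {circle, square, triangle, star, diamond} and plot 2 has {square, star}, leaving only hexagon.
Block 2, plot 2: block 2 has {circle, square, star, diamond} and plot 2 has {square, star, hexagon}, leaving only triangle.
Block 2, plot 3: block 2 has {circle, square, triangle, star, diamond} and plot 3 has {circle, square, star, diamond}, leaving only hexagon.
Block 4, plot 2: block 4 has {circle, square, hexagon} and plot 2 has {square, triangle, star, hexagon}, leaving only diamond.
Block 6 already has {square, triangle, star, hexagon} and plot 2 already has {square, triangle, star, hexagon, diamond}, so block 6, plot 2 must be circle.

circle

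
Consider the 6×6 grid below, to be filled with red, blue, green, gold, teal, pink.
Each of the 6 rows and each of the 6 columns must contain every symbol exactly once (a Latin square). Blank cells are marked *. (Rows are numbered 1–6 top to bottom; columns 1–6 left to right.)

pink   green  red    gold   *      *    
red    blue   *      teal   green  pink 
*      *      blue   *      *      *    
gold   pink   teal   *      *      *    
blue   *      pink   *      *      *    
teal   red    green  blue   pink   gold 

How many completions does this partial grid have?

5

Row 1, column 5: eliminating its row and column leaves {blue, teal}.
Row 1, column 6: eliminating its row and column leaves {blue, teal}.
Row 2, column 3: eliminating its row and column leaves {gold}.
Row 3, column 1: eliminating its row and column leaves {green}.
Row 3, column 2: eliminating its row and column leaves {gold, teal}.
Row 3, column 4: eliminating its row and column leaves {red, green, pink}.
Row 3, column 5: eliminating its row and column leaves {red, gold, teal}.
Row 3, column 6: eliminating its row and column leaves {red, green, teal}.
Row 4, column 4: eliminating its row and column leaves {red, green}.
Row 4, column 5: eliminating its row and column leaves {red, blue}.
Row 4, column 6: eliminating its row and column leaves {red, blue, green}.
Row 5, column 2: eliminating its row and column leaves {gold, teal}.
Row 5, column 4: eliminating its row and column leaves {red, green}.
Row 5, column 5: eliminating its row and column leaves {red, gold, teal}.
Row 5, column 6: eliminating its row and column leaves {red, green, teal}.
Enumerating the assignments across these blanks that avoid any row or column repeat gives 5 completions.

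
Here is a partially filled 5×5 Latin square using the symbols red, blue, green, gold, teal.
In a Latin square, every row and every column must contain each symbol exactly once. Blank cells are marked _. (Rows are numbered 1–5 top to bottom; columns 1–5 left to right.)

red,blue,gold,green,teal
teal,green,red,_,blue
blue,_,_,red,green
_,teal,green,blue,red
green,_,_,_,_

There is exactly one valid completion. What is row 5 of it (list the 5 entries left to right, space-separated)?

green red blue teal gold

Row 5, column 5: row 5 has {green} and column 5 has {red, blue, green, teal}, leaving only gold.
Row 5, column 2: row 5 has {green, gold} and column 2 has {blue, green, teal}, leaving only red.
Row 5, column 4: row 5 has {red, green, gold} and column 4 has {red, blue, green}, leaving only teal.
Row 5, column 3: row 5 has {red, green, gold, teal} and column 3 has {red, green, gold}, leaving only blue.
So row 5 reads: green red blue teal gold.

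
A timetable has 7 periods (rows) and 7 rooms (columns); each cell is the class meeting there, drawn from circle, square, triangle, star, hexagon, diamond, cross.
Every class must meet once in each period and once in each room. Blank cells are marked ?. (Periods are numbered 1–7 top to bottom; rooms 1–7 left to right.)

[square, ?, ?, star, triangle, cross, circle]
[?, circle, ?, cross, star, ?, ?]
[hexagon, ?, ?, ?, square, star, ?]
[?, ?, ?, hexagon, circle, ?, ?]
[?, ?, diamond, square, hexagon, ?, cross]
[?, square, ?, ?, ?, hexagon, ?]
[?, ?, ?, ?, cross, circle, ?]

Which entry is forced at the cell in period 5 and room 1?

circle

Period 1, room 3: period 1 has {circle, square, triangle, star, cross} and room 3 has {diamond}, leaving only hexagon.
Period 1, room 2: period 1 has {circle, square, triangle, star, hexagon, cross} and room 2 has {circle, square}, leaving only diamond.
Period 5, room 6: period 5 has {square, hexagon, diamond, cross} and room 6 has {circle, star, hexagon, cross}, leaving only triangle.
Period 5, room 2: period 5 has {square, triangle, hexagon, diamond, cross} and room 2 has {circle, square, diamond}, leaving only star.
Period 5 already has {square, triangle, star, hexagon, diamond, cross} and room 1 already has {square, hexagon}, so period 5, room 1 must be circle.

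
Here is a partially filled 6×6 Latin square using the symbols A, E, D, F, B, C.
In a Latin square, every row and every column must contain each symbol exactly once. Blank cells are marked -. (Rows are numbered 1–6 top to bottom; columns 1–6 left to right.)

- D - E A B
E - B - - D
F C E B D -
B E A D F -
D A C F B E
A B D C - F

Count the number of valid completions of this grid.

1

Row 1, column 1: eliminating its row and column leaves {C}.
Row 1, column 3: eliminating its row and column leaves {F}.
Row 2, column 2: eliminating its row and column leaves {F}.
Row 2, column 4: eliminating its row and column leaves {A}.
Row 2, column 5: eliminating its row and column leaves {C}.
Row 3, column 6: eliminating its row and column leaves {A}.
Row 4, column 6: eliminating its row and column leaves {C}.
Row 6, column 5: eliminating its row and column leaves {E}.
Only one assignment across all blanks avoids any row or column repeat, giving 1 completion.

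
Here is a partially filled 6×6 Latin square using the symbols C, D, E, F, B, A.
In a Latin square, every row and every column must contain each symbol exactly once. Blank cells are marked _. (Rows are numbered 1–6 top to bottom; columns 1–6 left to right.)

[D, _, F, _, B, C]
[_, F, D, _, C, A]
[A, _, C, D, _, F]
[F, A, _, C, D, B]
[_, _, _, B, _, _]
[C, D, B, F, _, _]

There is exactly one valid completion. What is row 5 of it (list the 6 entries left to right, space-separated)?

Row 5, column 1: row 5 has {B} and column 1 has {C, D, F, A}, leaving only E.
Row 5, column 2: row 5 has {E, B} and column 2 has {D, F, A}, leaving only C.
Row 5, column 3: row 5 has {C, E, B} and column 3 has {C, D, F, B}, leaving only A.
Row 5, column 5: row 5 has {C, E, B, A} and column 5 has {C, D, B}, leaving only F.
Row 5, column 6: row 5 has {C, E, F, B, A} and column 6 has {C, F, B, A}, leaving only D.
So row 5 reads: E C A B F D.

E C A B F D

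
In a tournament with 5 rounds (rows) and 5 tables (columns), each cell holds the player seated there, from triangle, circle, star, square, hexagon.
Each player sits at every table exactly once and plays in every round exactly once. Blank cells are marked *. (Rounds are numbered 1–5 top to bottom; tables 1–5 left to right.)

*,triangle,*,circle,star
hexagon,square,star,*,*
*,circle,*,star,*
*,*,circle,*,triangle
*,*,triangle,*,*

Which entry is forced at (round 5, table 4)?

hexagon

Round 1, table 1: round 1 has {triangle, circle, star} and table 1 has {hexagon}, leaving only square.
Round 1, table 3: round 1 has {triangle, circle, star, square} and table 3 has {triangle, circle, star}, leaving only hexagon.
Round 2, table 4: round 2 has {star, square, hexagon} and table 4 has {circle, star}, leaving only triangle.
Round 2, table 5: round 2 has {triangle, star, square, hexagon} and table 5 has {triangle, star}, leaving only circle.
Round 3, table 1: round 3 has {circle, star} and table 1 has {square, hexagon}, leaving only triangle.
Round 3, table 3: round 3 has {triangle, circle, star} and table 3 has {triangle, circle, star, hexagon}, leaving only square.
Round 3, table 5: round 3 has {triangle, circle, star, square} and table 5 has {triangle, circle, star}, leaving only hexagon.
Round 4, table 1: round 4 has {triangle, circle} and table 1 has {triangle, square, hexagon}, leaving only star.
Round 4, table 2: round 4 has {triangle, circle, star} and table 2 has {triangle, circle, square}, leaving only hexagon.
Round 4, table 4: round 4 has {triangle, circle, star, hexagon} and table 4 has {triangle, circle, star}, leaving only square.
Round 5 already has {triangle} and table 4 already has {triangle, circle, star, square}, so round 5, table 4 must be hexagon.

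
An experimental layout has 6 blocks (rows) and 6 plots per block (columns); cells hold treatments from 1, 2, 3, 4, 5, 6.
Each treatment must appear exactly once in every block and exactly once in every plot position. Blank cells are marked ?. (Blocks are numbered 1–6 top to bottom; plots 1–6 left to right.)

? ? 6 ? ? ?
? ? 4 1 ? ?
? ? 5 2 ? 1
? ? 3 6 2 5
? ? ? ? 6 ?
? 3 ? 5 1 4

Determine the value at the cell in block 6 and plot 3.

2

Block 6 already has {1, 3, 4, 5} and plot 3 already has {3, 4, 5, 6}, so block 6, plot 3 must be 2.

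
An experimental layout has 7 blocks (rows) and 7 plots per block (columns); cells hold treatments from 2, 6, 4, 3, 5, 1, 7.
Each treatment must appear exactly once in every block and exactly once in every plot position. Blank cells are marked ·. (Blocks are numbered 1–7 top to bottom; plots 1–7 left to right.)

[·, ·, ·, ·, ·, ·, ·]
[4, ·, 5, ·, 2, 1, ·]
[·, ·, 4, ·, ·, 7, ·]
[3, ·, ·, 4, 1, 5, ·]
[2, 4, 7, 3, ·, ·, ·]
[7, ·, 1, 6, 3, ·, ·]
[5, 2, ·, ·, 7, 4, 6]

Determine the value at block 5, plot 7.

Block 2, plot 4: block 2 has {2, 4, 5, 1} and plot 4 has {6, 4, 3}, leaving only 7.
Block 2, plot 7: block 2 has {2, 4, 5, 1, 7} and plot 7 has {6}, leaving only 3.
Block 2, plot 2: block 2 has {2, 4, 3, 5, 1, 7} and plot 2 has {2, 4}, leaving only 6.
Block 4, plot 2: block 4 has {4, 3, 5, 1} and plot 2 has {2, 6, 4}, leaving only 7.
Block 4, plot 7: block 4 has {4, 3, 5, 1, 7} and plot 7 has {6, 3}, leaving only 2.
Block 4, plot 3: block 4 has {2, 4, 3, 5, 1, 7} and plot 3 has {4, 5, 1, 7}, leaving only 6.
Block 5, plot 6: block 5 has {2, 4, 3, 7} and plot 6 has {4, 5, 1, 7}, leaving only 6.
Block 5, plot 5: block 5 has {2, 6, 4, 3, 7} and plot 5 has {2, 3, 1, 7}, leaving only 5.
Block 5 already has {2, 6, 4, 3, 5, 7} and plot 7 already has {2, 6, 3}, so block 5, plot 7 must be 1.

1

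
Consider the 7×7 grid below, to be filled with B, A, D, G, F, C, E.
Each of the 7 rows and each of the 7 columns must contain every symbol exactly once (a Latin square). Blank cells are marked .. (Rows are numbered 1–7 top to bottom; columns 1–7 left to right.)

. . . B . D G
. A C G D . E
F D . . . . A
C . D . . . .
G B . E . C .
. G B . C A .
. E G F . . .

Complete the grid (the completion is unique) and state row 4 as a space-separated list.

Row 4, column 2: row 4 has {D, C} and column 2 has {B, A, D, G, E}, leaving only F.
Row 4, column 4: row 4 has {D, F, C} and column 4 has {B, G, F, E}, leaving only A.
Row 4, column 7: row 4 has {A, D, F, C} and column 7 has {A, G, E}, leaving only B.
Row 1, column 2: row 1 has {B, D, G} and column 2 has {B, A, D, G, F, E}, leaving only C.
Row 2, column 1: row 2 has {A, D, G, C, E} and column 1 has {G, F, C}, leaving only B.
Row 2, column 6: row 2 has {B, A, D, G, C, E} and column 6 has {A, D, C}, leaving only F.
Row 3, column 3: row 3 has {A, D, F} and column 3 has {B, D, G, C}, leaving only E.
Row 3, column 4: row 3 has {A, D, F, E} and column 4 has {B, A, G, F, E}, leaving only C.
Row 6, column 4: row 6 has {B, A, G, C} and column 4 has {B, A, G, F, C, E}, leaving only D.
Row 6, column 1: row 6 has {B, A, D, G, C} and column 1 has {B, G, F, C}, leaving only E.
Row 1, column 1: row 1 has {B, D, G, C} and column 1 has {B, G, F, C, E}, leaving only A.
Row 1, column 3: row 1 has {B, A, D, G, C} and column 3 has {B, D, G, C, E}, leaving only F.
Row 1, column 5: row 1 has {B, A, D, G, F, C} and column 5 has {D, C}, leaving only E.
Row 4, column 5: row 4 has {B, A, D, F, C} and column 5 has {D, C, E}, leaving only G.
Row 4, column 6: row 4 has {B, A, D, G, F, C} and column 6 has {A, D, F, C}, leaving only E.
So row 4 reads: C F D A G E B.

C F D A G E B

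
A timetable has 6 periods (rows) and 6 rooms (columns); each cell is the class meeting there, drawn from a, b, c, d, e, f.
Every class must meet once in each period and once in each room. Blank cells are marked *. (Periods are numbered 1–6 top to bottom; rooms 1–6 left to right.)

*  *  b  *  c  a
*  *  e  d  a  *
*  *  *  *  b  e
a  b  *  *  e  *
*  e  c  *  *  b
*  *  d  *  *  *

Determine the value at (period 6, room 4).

b

Period 4, room 3: period 4 has {a, b, e} and room 3 has {b, c, d, e}, leaving only f.
Period 3, room 3: period 3 has {b, e} and room 3 has {b, c, d, e, f}, leaving only a.
Period 4, room 4: period 4 has {a, b, e, f} and room 4 has {d}, leaving only c.
Period 3, room 4: period 3 has {a, b, e} and room 4 has {c, d}, leaving only f.
Period 1, room 4: period 1 has {a, b, c} and room 4 has {c, d, f}, leaving only e.
Period 4, room 6: period 4 has {a, b, c, e, f} and room 6 has {a, b, e}, leaving only d.
Period 5, room 4: period 5 has {b, c, e} and room 4 has {c, d, e, f}, leaving only a.
Period 6 already has {d} and room 4 already has {a, c, d, e, f}, so period 6, room 4 must be b.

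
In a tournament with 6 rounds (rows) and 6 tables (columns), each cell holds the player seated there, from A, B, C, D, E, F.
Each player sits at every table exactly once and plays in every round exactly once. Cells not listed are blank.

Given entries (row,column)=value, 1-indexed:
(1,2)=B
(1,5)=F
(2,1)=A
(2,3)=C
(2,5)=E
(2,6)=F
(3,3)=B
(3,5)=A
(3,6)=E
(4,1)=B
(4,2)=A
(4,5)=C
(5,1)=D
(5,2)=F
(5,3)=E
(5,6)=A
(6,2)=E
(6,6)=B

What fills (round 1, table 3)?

D

Round 2, table 2: round 2 has {A, C, E, F} and table 2 has {A, B, E, F}, leaving only D.
Round 2, table 4: round 2 has {A, C, D, E, F} and table 4 has {}, leaving only B.
Round 3, table 2: round 3 has {A, B, E} and table 2 has {A, B, D, E, F}, leaving only C.
Round 3, table 1: round 3 has {A, B, C, E} and table 1 has {A, B, D}, leaving only F.
Round 3, table 4: round 3 has {A, B, C, E, F} and table 4 has {B}, leaving only D.
Round 4, table 6: round 4 has {A, B, C} and table 6 has {A, B, E, F}, leaving only D.
Round 1, table 6: round 1 has {B, F} and table 6 has {A, B, D, E, F}, leaving only C.
Round 1, table 1: round 1 has {B, C, F} and table 1 has {A, B, D, F}, leaving only E.
Round 1, table 4: round 1 has {B, C, E, F} and table 4 has {B, D}, leaving only A.
Round 1 already has {A, B, C, E, F} and table 3 already has {B, C, E}, so round 1, table 3 must be D.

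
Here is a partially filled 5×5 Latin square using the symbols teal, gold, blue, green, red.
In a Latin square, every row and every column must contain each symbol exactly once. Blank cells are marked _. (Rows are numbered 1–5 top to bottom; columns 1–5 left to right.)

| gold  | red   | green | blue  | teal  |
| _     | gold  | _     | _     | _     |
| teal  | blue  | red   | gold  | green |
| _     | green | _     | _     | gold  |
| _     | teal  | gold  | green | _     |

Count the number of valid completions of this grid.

2

Row 2, column 1: eliminating its row and column leaves {blue, green, red}.
Row 2, column 3: eliminating its row and column leaves {teal, blue}.
Row 2, column 4: eliminating its row and column leaves {teal, red}.
Row 2, column 5: eliminating its row and column leaves {blue, red}.
Row 4, column 1: eliminating its row and column leaves {blue, red}.
Row 4, column 3: eliminating its row and column leaves {teal, blue}.
Row 4, column 4: eliminating its row and column leaves {teal, red}.
Row 5, column 1: eliminating its row and column leaves {blue, red}.
Row 5, column 5: eliminating its row and column leaves {blue, red}.
Enumerating the assignments across these blanks that avoid any row or column repeat gives 2 completions.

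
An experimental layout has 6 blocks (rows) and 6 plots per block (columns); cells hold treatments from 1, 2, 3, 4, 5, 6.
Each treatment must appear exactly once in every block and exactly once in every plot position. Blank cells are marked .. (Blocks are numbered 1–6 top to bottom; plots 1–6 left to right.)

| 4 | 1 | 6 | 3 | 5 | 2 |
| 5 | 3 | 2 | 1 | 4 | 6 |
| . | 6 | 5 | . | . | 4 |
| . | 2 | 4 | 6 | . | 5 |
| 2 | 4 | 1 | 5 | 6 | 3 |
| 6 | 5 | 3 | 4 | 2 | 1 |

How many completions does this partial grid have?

Block 3, plot 1: eliminating its block and plot leaves {1, 3}.
Block 3, plot 4: eliminating its block and plot leaves {2}.
Block 3, plot 5: eliminating its block and plot leaves {1, 3}.
Block 4, plot 1: eliminating its block and plot leaves {1, 3}.
Block 4, plot 5: eliminating its block and plot leaves {1, 3}.
Enumerating the assignments across these blanks that avoid any block or plot repeat gives 2 completions.

2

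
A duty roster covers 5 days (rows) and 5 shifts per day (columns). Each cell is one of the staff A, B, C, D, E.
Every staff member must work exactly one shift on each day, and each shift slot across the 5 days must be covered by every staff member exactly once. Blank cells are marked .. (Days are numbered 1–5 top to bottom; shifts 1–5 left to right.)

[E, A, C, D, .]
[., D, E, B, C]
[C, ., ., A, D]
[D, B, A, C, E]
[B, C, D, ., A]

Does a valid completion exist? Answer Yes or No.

Yes

No day or shift among the givens repeats a symbol, and propagating forced cells runs into no contradiction.
One valid completion exists (for instance, E A C D B / A D E B C / C E B A D / D B A C E / B C D E A).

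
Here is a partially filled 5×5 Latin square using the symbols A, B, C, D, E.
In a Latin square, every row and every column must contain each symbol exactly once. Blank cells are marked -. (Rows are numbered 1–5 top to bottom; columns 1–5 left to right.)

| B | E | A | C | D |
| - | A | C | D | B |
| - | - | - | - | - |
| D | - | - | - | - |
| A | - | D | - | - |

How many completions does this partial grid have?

3

Row 2, column 1: eliminating its row and column leaves {E}.
Row 3, column 1: eliminating its row and column leaves {C, E}.
Row 3, column 2: eliminating its row and column leaves {B, C, D}.
Row 3, column 3: eliminating its row and column leaves {B, E}.
Row 3, column 4: eliminating its row and column leaves {A, B, E}.
Row 3, column 5: eliminating its row and column leaves {A, C, E}.
Row 4, column 2: eliminating its row and column leaves {B, C}.
Row 4, column 3: eliminating its row and column leaves {B, E}.
Row 4, column 4: eliminating its row and column leaves {A, B, E}.
Row 4, column 5: eliminating its row and column leaves {A, C, E}.
Row 5, column 2: eliminating its row and column leaves {B, C}.
Row 5, column 4: eliminating its row and column leaves {B, E}.
Row 5, column 5: eliminating its row and column leaves {C, E}.
Enumerating the assignments across these blanks that avoid any row or column repeat gives 3 completions.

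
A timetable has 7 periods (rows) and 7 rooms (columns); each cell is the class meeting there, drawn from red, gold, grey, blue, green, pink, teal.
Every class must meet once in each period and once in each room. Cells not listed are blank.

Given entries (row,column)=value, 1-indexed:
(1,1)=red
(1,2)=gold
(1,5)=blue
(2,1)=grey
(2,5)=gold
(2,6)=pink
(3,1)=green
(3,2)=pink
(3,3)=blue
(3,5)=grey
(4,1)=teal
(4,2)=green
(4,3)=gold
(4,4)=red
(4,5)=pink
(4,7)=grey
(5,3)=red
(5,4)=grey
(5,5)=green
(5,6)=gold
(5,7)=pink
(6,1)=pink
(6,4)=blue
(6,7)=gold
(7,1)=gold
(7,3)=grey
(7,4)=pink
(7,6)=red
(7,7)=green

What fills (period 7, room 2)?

Period 1, room 7: period 1 has {red, gold, blue} and room 7 has {gold, grey, green, pink}, leaving only teal.
Period 1, room 4: period 1 has {red, gold, blue, teal} and room 4 has {red, grey, blue, pink}, leaving only green.
Period 1, room 3: period 1 has {red, gold, blue, green, teal} and room 3 has {red, gold, grey, blue}, leaving only pink.
Period 1, room 6: period 1 has {red, gold, blue, green, pink, teal} and room 6 has {red, gold, pink}, leaving only grey.
Period 2, room 4: period 2 has {gold, grey, pink} and room 4 has {red, grey, blue, green, pink}, leaving only teal.
Period 2, room 3: period 2 has {gold, grey, pink, teal} and room 3 has {red, gold, grey, blue, pink}, leaving only green.
Period 3, room 4: period 3 has {grey, blue, green, pink} and room 4 has {red, grey, blue, green, pink, teal}, leaving only gold.
Period 3, room 6: period 3 has {gold, grey, blue, green, pink} and room 6 has {red, gold, grey, pink}, leaving only teal.
Period 3, room 7: period 3 has {gold, grey, blue, green, pink, teal} and room 7 has {gold, grey, green, pink, teal}, leaving only red.
Period 2, room 7: period 2 has {gold, grey, green, pink, teal} and room 7 has {red, gold, grey, green, pink, teal}, leaving only blue.
Period 2, room 2: period 2 has {gold, grey, blue, green, pink, teal} and room 2 has {gold, green, pink}, leaving only red.
Period 4, room 6: period 4 has {red, gold, grey, green, pink, teal} and room 6 has {red, gold, grey, pink, teal}, leaving only blue.
Period 5, room 1: period 5 has {red, gold, grey, green, pink} and room 1 has {red, gold, grey, green, pink, teal}, leaving only blue.
Period 5, room 2: period 5 has {red, gold, grey, blue, green, pink} and room 2 has {red, gold, green, pink}, leaving only teal.
Period 7 already has {red, gold, grey, green, pink} and room 2 already has {red, gold, green, pink, teal}, so period 7, room 2 must be blue.

blue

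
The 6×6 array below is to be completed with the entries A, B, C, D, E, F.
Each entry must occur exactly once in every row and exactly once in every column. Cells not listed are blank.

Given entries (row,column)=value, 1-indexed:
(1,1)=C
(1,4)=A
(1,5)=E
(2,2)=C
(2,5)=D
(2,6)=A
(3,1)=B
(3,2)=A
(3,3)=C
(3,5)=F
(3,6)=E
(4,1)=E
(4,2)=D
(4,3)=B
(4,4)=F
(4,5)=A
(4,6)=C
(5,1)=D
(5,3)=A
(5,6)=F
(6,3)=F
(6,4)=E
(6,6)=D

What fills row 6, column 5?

C

Row 1, column 3: row 1 has {A, C, E} and column 3 has {A, B, C, F}, leaving only D.
Row 1, column 6: row 1 has {A, C, D, E} and column 6 has {A, C, D, E, F}, leaving only B.
Row 1, column 2: row 1 has {A, B, C, D, E} and column 2 has {A, C, D}, leaving only F.
Row 2, column 1: row 2 has {A, C, D} and column 1 has {B, C, D, E}, leaving only F.
Row 2, column 3: row 2 has {A, C, D, F} and column 3 has {A, B, C, D, F}, leaving only E.
Row 2, column 4: row 2 has {A, C, D, E, F} and column 4 has {A, E, F}, leaving only B.
Row 3, column 4: row 3 has {A, B, C, E, F} and column 4 has {A, B, E, F}, leaving only D.
Row 5, column 4: row 5 has {A, D, F} and column 4 has {A, B, D, E, F}, leaving only C.
Row 5, column 5: row 5 has {A, C, D, F} and column 5 has {A, D, E, F}, leaving only B.
Row 6 already has {D, E, F} and column 5 already has {A, B, D, E, F}, so row 6, column 5 must be C.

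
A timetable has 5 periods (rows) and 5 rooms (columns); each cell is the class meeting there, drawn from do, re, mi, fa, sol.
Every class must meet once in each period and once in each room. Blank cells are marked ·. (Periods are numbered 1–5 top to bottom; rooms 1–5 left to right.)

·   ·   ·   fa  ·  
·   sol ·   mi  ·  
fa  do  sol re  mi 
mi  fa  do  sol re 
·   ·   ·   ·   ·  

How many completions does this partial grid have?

3

Period 1, room 1: eliminating its period and room leaves {do, re, sol}.
Period 1, room 2: eliminating its period and room leaves {re, mi}.
Period 1, room 3: eliminating its period and room leaves {re, mi}.
Period 1, room 5: eliminating its period and room leaves {do, sol}.
Period 2, room 1: eliminating its period and room leaves {do, re}.
Period 2, room 3: eliminating its period and room leaves {re, fa}.
Period 2, room 5: eliminating its period and room leaves {do, fa}.
Period 5, room 1: eliminating its period and room leaves {do, re, sol}.
Period 5, room 2: eliminating its period and room leaves {re, mi}.
Period 5, room 3: eliminating its period and room leaves {re, mi, fa}.
Period 5, room 4: eliminating its period and room leaves {do}.
Period 5, room 5: eliminating its period and room leaves {do, fa, sol}.
Enumerating the assignments across these blanks that avoid any period or room repeat gives 3 completions.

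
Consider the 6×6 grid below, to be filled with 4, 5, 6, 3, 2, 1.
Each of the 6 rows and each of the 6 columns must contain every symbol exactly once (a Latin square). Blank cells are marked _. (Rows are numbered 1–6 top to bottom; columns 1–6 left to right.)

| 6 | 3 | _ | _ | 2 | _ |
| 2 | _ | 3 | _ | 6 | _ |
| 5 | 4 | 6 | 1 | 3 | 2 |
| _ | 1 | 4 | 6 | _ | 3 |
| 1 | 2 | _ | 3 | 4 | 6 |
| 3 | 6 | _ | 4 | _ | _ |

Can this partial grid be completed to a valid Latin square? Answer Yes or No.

No

Row 4, column 1: row 4 together with column 1 already contain {4, 5, 6, 3, 2, 1} — every symbol — so nothing can go there. The grid has no valid completion.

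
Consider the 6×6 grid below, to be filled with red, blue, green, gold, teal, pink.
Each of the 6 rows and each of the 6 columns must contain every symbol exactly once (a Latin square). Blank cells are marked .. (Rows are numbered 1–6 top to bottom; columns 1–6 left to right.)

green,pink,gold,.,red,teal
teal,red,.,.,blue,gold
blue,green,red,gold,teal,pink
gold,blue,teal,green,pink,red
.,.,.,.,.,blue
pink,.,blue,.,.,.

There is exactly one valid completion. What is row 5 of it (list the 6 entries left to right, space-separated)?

Row 5, column 1: row 5 has {blue} and column 1 has {blue, green, gold, teal, pink}, leaving only red.
Row 1, column 4: row 1 has {red, green, gold, teal, pink} and column 4 has {green, gold}, leaving only blue.
Row 2, column 4: row 2 has {red, blue, gold, teal} and column 4 has {blue, green, gold}, leaving only pink.
Row 5, column 4: row 5 has {red, blue} and column 4 has {blue, green, gold, pink}, leaving only teal.
Row 5, column 2: row 5 has {red, blue, teal} and column 2 has {red, blue, green, pink}, leaving only gold.
Row 5, column 5: row 5 has {red, blue, gold, teal} and column 5 has {red, blue, teal, pink}, leaving only green.
Row 5, column 3: row 5 has {red, blue, green, gold, teal} and column 3 has {red, blue, gold, teal}, leaving only pink.
So row 5 reads: red gold pink teal green blue.

red gold pink teal green blue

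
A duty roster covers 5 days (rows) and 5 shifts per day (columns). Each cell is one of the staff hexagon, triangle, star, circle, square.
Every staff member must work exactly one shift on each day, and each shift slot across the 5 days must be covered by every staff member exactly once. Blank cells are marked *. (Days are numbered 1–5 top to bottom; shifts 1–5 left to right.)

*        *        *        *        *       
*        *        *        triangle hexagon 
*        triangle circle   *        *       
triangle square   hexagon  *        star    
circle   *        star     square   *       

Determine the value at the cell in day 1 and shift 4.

hexagon

Day 2, shift 3: day 2 has {hexagon, triangle} and shift 3 has {hexagon, star, circle}, leaving only square.
Day 1, shift 3: day 1 has {} and shift 3 has {hexagon, star, circle, square}, leaving only triangle.
Day 2, shift 1: day 2 has {hexagon, triangle, square} and shift 1 has {triangle, circle}, leaving only star.
Day 2, shift 2: day 2 has {hexagon, triangle, star, square} and shift 2 has {triangle, square}, leaving only circle.
Day 3, shift 5: day 3 has {triangle, circle} and shift 5 has {hexagon, star}, leaving only square.
Day 1, shift 5: day 1 has {triangle} and shift 5 has {hexagon, star, square}, leaving only circle.
Day 3, shift 1: day 3 has {triangle, circle, square} and shift 1 has {triangle, star, circle}, leaving only hexagon.
Day 1, shift 1: day 1 has {triangle, circle} and shift 1 has {hexagon, triangle, star, circle}, leaving only square.
Day 3, shift 4: day 3 has {hexagon, triangle, circle, square} and shift 4 has {triangle, square}, leaving only star.
Day 1 already has {triangle, circle, square} and shift 4 already has {triangle, star, square}, so day 1, shift 4 must be hexagon.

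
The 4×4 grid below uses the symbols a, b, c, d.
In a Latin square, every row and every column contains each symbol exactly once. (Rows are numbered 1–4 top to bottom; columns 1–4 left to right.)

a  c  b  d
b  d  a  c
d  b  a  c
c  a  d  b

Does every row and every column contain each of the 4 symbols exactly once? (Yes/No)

Every row is a permutation, but column 3 contains a twice (at rows 2 and 3).

No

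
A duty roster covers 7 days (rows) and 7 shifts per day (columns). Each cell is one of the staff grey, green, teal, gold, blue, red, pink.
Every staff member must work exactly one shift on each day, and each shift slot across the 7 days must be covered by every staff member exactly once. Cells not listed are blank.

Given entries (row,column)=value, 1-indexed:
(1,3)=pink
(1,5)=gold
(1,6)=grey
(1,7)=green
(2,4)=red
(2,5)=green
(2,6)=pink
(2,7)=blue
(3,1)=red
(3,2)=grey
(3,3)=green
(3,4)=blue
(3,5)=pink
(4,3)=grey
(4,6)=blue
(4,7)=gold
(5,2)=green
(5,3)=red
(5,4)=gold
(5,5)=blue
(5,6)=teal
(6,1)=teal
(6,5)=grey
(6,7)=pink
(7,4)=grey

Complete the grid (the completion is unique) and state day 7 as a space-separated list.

Day 1, shift 1: day 1 has {grey, green, gold, pink} and shift 1 has {teal, red}, leaving only blue.
Day 1, shift 4: day 1 has {grey, green, gold, blue, pink} and shift 4 has {grey, gold, blue, red}, leaving only teal.
Day 1, shift 2: day 1 has {grey, green, teal, gold, blue, pink} and shift 2 has {grey, green}, leaving only red.
Day 3, shift 6: day 3 has {grey, green, blue, red, pink} and shift 6 has {grey, teal, blue, pink}, leaving only gold.
Day 3, shift 7: day 3 has {grey, green, gold, blue, red, pink} and shift 7 has {green, gold, blue, pink}, leaving only teal.
Day 7, shift 7: day 7 has {grey} and shift 7 has {green, teal, gold, blue, pink}, leaving only red.
Day 7, shift 5: day 7 has {grey, red} and shift 5 has {grey, green, gold, blue, pink}, leaving only teal.
Day 7, shift 6: day 7 has {grey, teal, red} and shift 6 has {grey, teal, gold, blue, pink}, leaving only green.
Day 4, shift 5: day 4 has {grey, gold, blue} and shift 5 has {grey, green, teal, gold, blue, pink}, leaving only red.
Day 5, shift 7: day 5 has {green, teal, gold, blue, red} and shift 7 has {green, teal, gold, blue, red, pink}, leaving only grey.
Day 5, shift 1: day 5 has {grey, green, teal, gold, blue, red} and shift 1 has {teal, blue, red}, leaving only pink.
Day 7, shift 1: day 7 has {grey, green, teal, red} and shift 1 has {teal, blue, red, pink}, leaving only gold.
Day 7, shift 3: day 7 has {grey, green, teal, gold, red} and shift 3 has {grey, green, red, pink}, leaving only blue.
Day 7, shift 2: day 7 has {grey, green, teal, gold, blue, red} and shift 2 has {grey, green, red}, leaving only pink.
So day 7 reads: gold pink blue grey teal green red.

gold pink blue grey teal green red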